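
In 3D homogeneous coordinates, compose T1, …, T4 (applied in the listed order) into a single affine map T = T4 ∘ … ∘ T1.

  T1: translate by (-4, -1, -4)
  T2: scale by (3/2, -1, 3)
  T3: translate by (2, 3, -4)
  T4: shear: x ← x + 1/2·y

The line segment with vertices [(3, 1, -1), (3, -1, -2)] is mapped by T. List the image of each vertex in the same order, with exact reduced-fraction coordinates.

image vertices: (2, 3, -19), (3, 5, -22)

T1 translate by (-4, -1, -4): (3, 1, -1) → (-1, 0, -5); (3, -1, -2) → (-1, -2, -6)
T2 scale by (3/2, -1, 3): (-1, 0, -5) → (-3/2, 0, -15); (-1, -2, -6) → (-3/2, 2, -18)
T3 translate by (2, 3, -4): (-3/2, 0, -15) → (1/2, 3, -19); (-3/2, 2, -18) → (1/2, 5, -22)
T4 shear: x ← x + 1/2·y: (1/2, 3, -19) → (2, 3, -19); (1/2, 5, -22) → (3, 5, -22)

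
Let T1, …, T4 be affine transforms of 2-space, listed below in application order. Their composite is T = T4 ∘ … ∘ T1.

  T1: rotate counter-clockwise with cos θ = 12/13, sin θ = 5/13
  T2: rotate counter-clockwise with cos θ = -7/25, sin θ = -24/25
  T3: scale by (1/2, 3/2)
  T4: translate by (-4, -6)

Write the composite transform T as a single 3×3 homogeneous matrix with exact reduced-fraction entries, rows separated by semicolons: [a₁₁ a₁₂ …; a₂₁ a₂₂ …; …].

T1 = [12/13 -5/13 0; 5/13 12/13 0; 0 0 1]
T2·T1 = [36/325 323/325 0; -323/325 36/325 0; 0 0 1]
T3·…·T1 = [18/325 323/650 0; -969/650 54/325 0; 0 0 1]
T4·…·T1 = [18/325 323/650 -4; -969/650 54/325 -6; 0 0 1]

T = [18/325 323/650 -4; -969/650 54/325 -6; 0 0 1]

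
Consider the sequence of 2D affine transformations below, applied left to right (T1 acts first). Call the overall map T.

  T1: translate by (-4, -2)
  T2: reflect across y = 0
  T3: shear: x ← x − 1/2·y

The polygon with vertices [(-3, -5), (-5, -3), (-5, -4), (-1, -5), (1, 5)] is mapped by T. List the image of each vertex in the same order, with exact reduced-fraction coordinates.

image vertices: (-21/2, 7), (-23/2, 5), (-12, 6), (-17/2, 7), (-3/2, -3)

T1 translate by (-4, -2): (-3, -5) → (-7, -7); (-5, -3) → (-9, -5); (-5, -4) → (-9, -6); (-1, -5) → (-5, -7); (1, 5) → (-3, 3)
T2 reflect across y = 0: (-7, -7) → (-7, 7); (-9, -5) → (-9, 5); (-9, -6) → (-9, 6); (-5, -7) → (-5, 7); (-3, 3) → (-3, -3)
T3 shear: x ← x − 1/2·y: (-7, 7) → (-21/2, 7); (-9, 5) → (-23/2, 5); (-9, 6) → (-12, 6); (-5, 7) → (-17/2, 7); (-3, -3) → (-3/2, -3)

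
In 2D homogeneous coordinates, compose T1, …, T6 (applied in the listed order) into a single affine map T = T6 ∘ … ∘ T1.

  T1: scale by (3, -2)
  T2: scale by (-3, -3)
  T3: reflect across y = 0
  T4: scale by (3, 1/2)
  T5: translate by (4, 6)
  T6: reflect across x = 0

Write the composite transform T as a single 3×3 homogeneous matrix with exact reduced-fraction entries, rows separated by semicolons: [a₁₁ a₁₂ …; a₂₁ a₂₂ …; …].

T = [27 0 -4; 0 -3 6; 0 0 1]

T1 = [3 0 0; 0 -2 0; 0 0 1]
T2·T1 = [-9 0 0; 0 6 0; 0 0 1]
T3·…·T1 = [-9 0 0; 0 -6 0; 0 0 1]
T4·…·T1 = [-27 0 0; 0 -3 0; 0 0 1]
T5·…·T1 = [-27 0 4; 0 -3 6; 0 0 1]
T6·…·T1 = [27 0 -4; 0 -3 6; 0 0 1]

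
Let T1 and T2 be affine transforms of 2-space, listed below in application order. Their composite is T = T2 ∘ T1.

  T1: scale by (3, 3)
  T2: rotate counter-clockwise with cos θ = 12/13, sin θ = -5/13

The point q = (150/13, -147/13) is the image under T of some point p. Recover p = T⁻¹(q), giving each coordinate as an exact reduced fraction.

T1 = [3 0 0; 0 3 0; 0 0 1]
T2·T1 = [36/13 15/13 0; -15/13 36/13 0; 0 0 1]
det M = 9; M⁻¹ = [4/13 -5/39 0; 5/39 4/13 0; 0 0 1]
M⁻¹ · (150/13, -147/13)ᵀ = (5, -2)ᵀ

p = (5, -2)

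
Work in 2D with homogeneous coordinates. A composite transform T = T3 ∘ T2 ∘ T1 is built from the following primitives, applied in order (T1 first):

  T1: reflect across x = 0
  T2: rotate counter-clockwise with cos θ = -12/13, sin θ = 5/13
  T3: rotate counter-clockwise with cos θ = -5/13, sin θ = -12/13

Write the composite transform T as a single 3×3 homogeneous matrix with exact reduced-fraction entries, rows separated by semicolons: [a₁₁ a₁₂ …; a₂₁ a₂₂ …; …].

T = [-120/169 -119/169 0; -119/169 120/169 0; 0 0 1]

T1 = [-1 0 0; 0 1 0; 0 0 1]
T2·T1 = [12/13 -5/13 0; -5/13 -12/13 0; 0 0 1]
T3·…·T1 = [-120/169 -119/169 0; -119/169 120/169 0; 0 0 1]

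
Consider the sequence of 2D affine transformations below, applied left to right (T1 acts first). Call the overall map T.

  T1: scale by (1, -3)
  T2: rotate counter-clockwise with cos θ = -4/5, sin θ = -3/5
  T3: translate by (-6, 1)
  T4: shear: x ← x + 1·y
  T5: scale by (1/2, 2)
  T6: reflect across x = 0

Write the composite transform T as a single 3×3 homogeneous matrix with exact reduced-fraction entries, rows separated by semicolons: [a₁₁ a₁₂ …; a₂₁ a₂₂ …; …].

T = [7/10 -3/10 5/2; -6/5 24/5 2; 0 0 1]

T1 = [1 0 0; 0 -3 0; 0 0 1]
T2·T1 = [-4/5 -9/5 0; -3/5 12/5 0; 0 0 1]
T3·…·T1 = [-4/5 -9/5 -6; -3/5 12/5 1; 0 0 1]
T4·…·T1 = [-7/5 3/5 -5; -3/5 12/5 1; 0 0 1]
T5·…·T1 = [-7/10 3/10 -5/2; -6/5 24/5 2; 0 0 1]
T6·…·T1 = [7/10 -3/10 5/2; -6/5 24/5 2; 0 0 1]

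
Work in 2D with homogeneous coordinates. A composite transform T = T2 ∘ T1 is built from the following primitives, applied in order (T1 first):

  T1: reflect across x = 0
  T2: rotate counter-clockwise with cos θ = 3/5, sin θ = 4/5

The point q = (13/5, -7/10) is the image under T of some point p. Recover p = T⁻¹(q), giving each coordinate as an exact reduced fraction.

T1 = [-1 0 0; 0 1 0; 0 0 1]
T2·T1 = [-3/5 -4/5 0; -4/5 3/5 0; 0 0 1]
det M = -1; M⁻¹ = [-3/5 -4/5 0; -4/5 3/5 0; 0 0 1]
M⁻¹ · (13/5, -7/10)ᵀ = (-1, -5/2)ᵀ

p = (-1, -5/2)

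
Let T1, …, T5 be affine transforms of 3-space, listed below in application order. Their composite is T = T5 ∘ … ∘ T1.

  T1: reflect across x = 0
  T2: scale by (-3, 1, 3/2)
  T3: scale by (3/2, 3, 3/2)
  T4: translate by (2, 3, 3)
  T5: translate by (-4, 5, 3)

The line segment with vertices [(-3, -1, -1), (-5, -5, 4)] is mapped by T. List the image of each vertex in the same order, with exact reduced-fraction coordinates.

T1 reflect across x = 0: (-3, -1, -1) → (3, -1, -1); (-5, -5, 4) → (5, -5, 4)
T2 scale by (-3, 1, 3/2): (3, -1, -1) → (-9, -1, -3/2); (5, -5, 4) → (-15, -5, 6)
T3 scale by (3/2, 3, 3/2): (-9, -1, -3/2) → (-27/2, -3, -9/4); (-15, -5, 6) → (-45/2, -15, 9)
T4 translate by (2, 3, 3): (-27/2, -3, -9/4) → (-23/2, 0, 3/4); (-45/2, -15, 9) → (-41/2, -12, 12)
T5 translate by (-4, 5, 3): (-23/2, 0, 3/4) → (-31/2, 5, 15/4); (-41/2, -12, 12) → (-49/2, -7, 15)

image vertices: (-31/2, 5, 15/4), (-49/2, -7, 15)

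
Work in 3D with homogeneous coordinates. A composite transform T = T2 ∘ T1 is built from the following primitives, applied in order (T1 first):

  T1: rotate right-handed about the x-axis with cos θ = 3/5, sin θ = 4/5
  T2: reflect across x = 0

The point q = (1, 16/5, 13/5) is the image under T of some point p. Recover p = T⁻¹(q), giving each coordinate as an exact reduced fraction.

T1 = [1 0 0 0; 0 3/5 -4/5 0; 0 4/5 3/5 0; 0 0 0 1]
T2·T1 = [-1 0 0 0; 0 3/5 -4/5 0; 0 4/5 3/5 0; 0 0 0 1]
det M = -1; M⁻¹ = [-1 0 0 0; 0 3/5 4/5 0; 0 -4/5 3/5 0; 0 0 0 1]
M⁻¹ · (1, 16/5, 13/5)ᵀ = (-1, 4, -1)ᵀ

p = (-1, 4, -1)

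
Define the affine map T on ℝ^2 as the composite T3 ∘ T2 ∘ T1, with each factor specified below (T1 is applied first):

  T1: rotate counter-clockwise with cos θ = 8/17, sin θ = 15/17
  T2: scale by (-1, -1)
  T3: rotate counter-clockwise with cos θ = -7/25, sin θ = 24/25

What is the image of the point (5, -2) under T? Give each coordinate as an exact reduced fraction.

T1 rotate counter-clockwise with cos θ = 8/17, sin θ = 15/17: (5, -2) → (70/17, 59/17)
T2 scale by (-1, -1): (70/17, 59/17) → (-70/17, -59/17)
T3 rotate counter-clockwise with cos θ = -7/25, sin θ = 24/25: (-70/17, -59/17) → (1906/425, -1267/425)

T(p) = (1906/425, -1267/425)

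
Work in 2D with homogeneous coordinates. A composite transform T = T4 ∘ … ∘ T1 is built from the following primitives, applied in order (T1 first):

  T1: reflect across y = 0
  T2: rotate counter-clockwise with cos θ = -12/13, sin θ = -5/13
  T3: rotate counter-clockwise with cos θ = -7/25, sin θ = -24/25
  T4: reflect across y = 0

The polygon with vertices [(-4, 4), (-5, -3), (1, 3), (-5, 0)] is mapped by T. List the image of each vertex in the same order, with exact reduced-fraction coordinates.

image vertices: (1436/325, 1148/325), (-789/325, 1723/325), (933/325, -431/325), (36/65, 323/65)

T1 reflect across y = 0: (-4, 4) → (-4, -4); (-5, -3) → (-5, 3); (1, 3) → (1, -3); (-5, 0) → (-5, 0)
T2 rotate counter-clockwise with cos θ = -12/13, sin θ = -5/13: (-4, -4) → (28/13, 68/13); (-5, 3) → (75/13, -11/13); (1, -3) → (-27/13, 31/13); (-5, 0) → (60/13, 25/13)
T3 rotate counter-clockwise with cos θ = -7/25, sin θ = -24/25: (28/13, 68/13) → (1436/325, -1148/325); (75/13, -11/13) → (-789/325, -1723/325); (-27/13, 31/13) → (933/325, 431/325); (60/13, 25/13) → (36/65, -323/65)
T4 reflect across y = 0: (1436/325, -1148/325) → (1436/325, 1148/325); (-789/325, -1723/325) → (-789/325, 1723/325); (933/325, 431/325) → (933/325, -431/325); (36/65, -323/65) → (36/65, 323/65)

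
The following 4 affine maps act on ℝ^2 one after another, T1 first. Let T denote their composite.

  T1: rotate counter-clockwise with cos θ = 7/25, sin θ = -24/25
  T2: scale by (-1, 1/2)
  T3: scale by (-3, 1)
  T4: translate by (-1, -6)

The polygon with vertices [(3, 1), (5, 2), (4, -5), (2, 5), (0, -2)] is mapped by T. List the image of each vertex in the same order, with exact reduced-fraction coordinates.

T1 rotate counter-clockwise with cos θ = 7/25, sin θ = -24/25: (3, 1) → (9/5, -13/5); (5, 2) → (83/25, -106/25); (4, -5) → (-92/25, -131/25); (2, 5) → (134/25, -13/25); (0, -2) → (-48/25, -14/25)
T2 scale by (-1, 1/2): (9/5, -13/5) → (-9/5, -13/10); (83/25, -106/25) → (-83/25, -53/25); (-92/25, -131/25) → (92/25, -131/50); (134/25, -13/25) → (-134/25, -13/50); (-48/25, -14/25) → (48/25, -7/25)
T3 scale by (-3, 1): (-9/5, -13/10) → (27/5, -13/10); (-83/25, -53/25) → (249/25, -53/25); (92/25, -131/50) → (-276/25, -131/50); (-134/25, -13/50) → (402/25, -13/50); (48/25, -7/25) → (-144/25, -7/25)
T4 translate by (-1, -6): (27/5, -13/10) → (22/5, -73/10); (249/25, -53/25) → (224/25, -203/25); (-276/25, -131/50) → (-301/25, -431/50); (402/25, -13/50) → (377/25, -313/50); (-144/25, -7/25) → (-169/25, -157/25)

image vertices: (22/5, -73/10), (224/25, -203/25), (-301/25, -431/50), (377/25, -313/50), (-169/25, -157/25)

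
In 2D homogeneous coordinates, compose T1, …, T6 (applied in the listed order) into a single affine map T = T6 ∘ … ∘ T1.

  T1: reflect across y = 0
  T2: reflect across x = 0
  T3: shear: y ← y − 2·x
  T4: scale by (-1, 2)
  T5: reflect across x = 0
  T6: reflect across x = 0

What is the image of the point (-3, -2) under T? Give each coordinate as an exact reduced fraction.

T(p) = (-3, -8)

T1 reflect across y = 0: (-3, -2) → (-3, 2)
T2 reflect across x = 0: (-3, 2) → (3, 2)
T3 shear: y ← y − 2·x: (3, 2) → (3, -4)
T4 scale by (-1, 2): (3, -4) → (-3, -8)
T5 reflect across x = 0: (-3, -8) → (3, -8)
T6 reflect across x = 0: (3, -8) → (-3, -8)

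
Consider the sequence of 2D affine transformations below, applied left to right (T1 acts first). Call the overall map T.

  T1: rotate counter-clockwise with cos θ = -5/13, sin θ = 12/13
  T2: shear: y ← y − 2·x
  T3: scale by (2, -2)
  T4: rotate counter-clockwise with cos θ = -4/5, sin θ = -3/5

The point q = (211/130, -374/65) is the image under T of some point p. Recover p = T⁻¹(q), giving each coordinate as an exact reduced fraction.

p = (-1, -3/4)

T1 = [-5/13 -12/13 0; 12/13 -5/13 0; 0 0 1]
T2·T1 = [-5/13 -12/13 0; 22/13 19/13 0; 0 0 1]
T3·…·T1 = [-10/13 -24/13 0; -44/13 -38/13 0; 0 0 1]
T4·…·T1 = [-92/65 -18/65 0; 206/65 224/65 0; 0 0 1]
det M = -4; M⁻¹ = [-56/65 -9/130 0; 103/130 23/65 0; 0 0 1]
M⁻¹ · (211/130, -374/65)ᵀ = (-1, -3/4)ᵀ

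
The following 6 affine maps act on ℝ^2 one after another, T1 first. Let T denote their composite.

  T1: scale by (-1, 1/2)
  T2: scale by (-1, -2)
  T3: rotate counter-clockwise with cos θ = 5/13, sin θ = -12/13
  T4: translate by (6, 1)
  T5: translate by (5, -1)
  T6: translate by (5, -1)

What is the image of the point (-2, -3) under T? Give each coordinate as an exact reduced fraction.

T(p) = (18, 2)

T1 scale by (-1, 1/2): (-2, -3) → (2, -3/2)
T2 scale by (-1, -2): (2, -3/2) → (-2, 3)
T3 rotate counter-clockwise with cos θ = 5/13, sin θ = -12/13: (-2, 3) → (2, 3)
T4 translate by (6, 1): (2, 3) → (8, 4)
T5 translate by (5, -1): (8, 4) → (13, 3)
T6 translate by (5, -1): (13, 3) → (18, 2)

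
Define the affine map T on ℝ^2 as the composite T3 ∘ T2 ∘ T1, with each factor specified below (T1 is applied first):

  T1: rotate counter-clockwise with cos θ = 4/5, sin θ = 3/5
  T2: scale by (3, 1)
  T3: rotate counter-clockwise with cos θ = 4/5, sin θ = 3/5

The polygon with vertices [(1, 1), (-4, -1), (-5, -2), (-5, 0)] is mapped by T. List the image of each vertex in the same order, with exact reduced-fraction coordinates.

T1 rotate counter-clockwise with cos θ = 4/5, sin θ = 3/5: (1, 1) → (1/5, 7/5); (-4, -1) → (-13/5, -16/5); (-5, -2) → (-14/5, -23/5); (-5, 0) → (-4, -3)
T2 scale by (3, 1): (1/5, 7/5) → (3/5, 7/5); (-13/5, -16/5) → (-39/5, -16/5); (-14/5, -23/5) → (-42/5, -23/5); (-4, -3) → (-12, -3)
T3 rotate counter-clockwise with cos θ = 4/5, sin θ = 3/5: (3/5, 7/5) → (-9/25, 37/25); (-39/5, -16/5) → (-108/25, -181/25); (-42/5, -23/5) → (-99/25, -218/25); (-12, -3) → (-39/5, -48/5)

image vertices: (-9/25, 37/25), (-108/25, -181/25), (-99/25, -218/25), (-39/5, -48/5)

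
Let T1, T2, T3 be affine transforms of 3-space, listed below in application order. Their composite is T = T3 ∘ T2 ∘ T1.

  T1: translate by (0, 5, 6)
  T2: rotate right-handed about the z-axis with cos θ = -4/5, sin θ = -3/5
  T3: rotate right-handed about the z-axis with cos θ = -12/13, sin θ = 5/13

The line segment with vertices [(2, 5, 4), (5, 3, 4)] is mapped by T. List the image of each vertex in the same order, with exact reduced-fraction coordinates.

T1 translate by (0, 5, 6): (2, 5, 4) → (2, 10, 10); (5, 3, 4) → (5, 8, 10)
T2 rotate right-handed about the z-axis with cos θ = -4/5, sin θ = -3/5: (2, 10, 10) → (22/5, -46/5, 10); (5, 8, 10) → (4/5, -47/5, 10)
T3 rotate right-handed about the z-axis with cos θ = -12/13, sin θ = 5/13: (22/5, -46/5, 10) → (-34/65, 662/65, 10); (4/5, -47/5, 10) → (187/65, 584/65, 10)

image vertices: (-34/65, 662/65, 10), (187/65, 584/65, 10)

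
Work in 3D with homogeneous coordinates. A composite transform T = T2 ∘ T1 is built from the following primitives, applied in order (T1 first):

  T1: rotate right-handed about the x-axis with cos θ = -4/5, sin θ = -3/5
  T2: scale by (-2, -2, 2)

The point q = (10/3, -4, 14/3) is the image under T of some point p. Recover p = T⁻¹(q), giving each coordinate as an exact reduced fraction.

T1 = [1 0 0 0; 0 -4/5 3/5 0; 0 -3/5 -4/5 0; 0 0 0 1]
T2·T1 = [-2 0 0 0; 0 8/5 -6/5 0; 0 -6/5 -8/5 0; 0 0 0 1]
det M = 8; M⁻¹ = [-1/2 0 0 0; 0 2/5 -3/10 0; 0 -3/10 -2/5 0; 0 0 0 1]
M⁻¹ · (10/3, -4, 14/3)ᵀ = (-5/3, -3, -2/3)ᵀ

p = (-5/3, -3, -2/3)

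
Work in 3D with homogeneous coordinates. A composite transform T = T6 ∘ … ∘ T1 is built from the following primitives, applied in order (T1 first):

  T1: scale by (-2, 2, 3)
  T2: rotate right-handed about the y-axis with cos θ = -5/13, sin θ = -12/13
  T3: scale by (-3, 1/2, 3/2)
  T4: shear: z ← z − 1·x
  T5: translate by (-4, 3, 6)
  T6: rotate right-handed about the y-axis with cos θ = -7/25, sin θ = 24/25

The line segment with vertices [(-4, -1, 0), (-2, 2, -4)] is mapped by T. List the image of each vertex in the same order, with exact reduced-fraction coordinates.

image vertices: (1972/325, 2, -2346/325), (17656/325, 5, 5892/325)

T1 scale by (-2, 2, 3): (-4, -1, 0) → (8, -2, 0); (-2, 2, -4) → (4, 4, -12)
T2 rotate right-handed about the y-axis with cos θ = -5/13, sin θ = -12/13: (8, -2, 0) → (-40/13, -2, 96/13); (4, 4, -12) → (124/13, 4, 108/13)
T3 scale by (-3, 1/2, 3/2): (-40/13, -2, 96/13) → (120/13, -1, 144/13); (124/13, 4, 108/13) → (-372/13, 2, 162/13)
T4 shear: z ← z − 1·x: (120/13, -1, 144/13) → (120/13, -1, 24/13); (-372/13, 2, 162/13) → (-372/13, 2, 534/13)
T5 translate by (-4, 3, 6): (120/13, -1, 24/13) → (68/13, 2, 102/13); (-372/13, 2, 534/13) → (-424/13, 5, 612/13)
T6 rotate right-handed about the y-axis with cos θ = -7/25, sin θ = 24/25: (68/13, 2, 102/13) → (1972/325, 2, -2346/325); (-424/13, 5, 612/13) → (17656/325, 5, 5892/325)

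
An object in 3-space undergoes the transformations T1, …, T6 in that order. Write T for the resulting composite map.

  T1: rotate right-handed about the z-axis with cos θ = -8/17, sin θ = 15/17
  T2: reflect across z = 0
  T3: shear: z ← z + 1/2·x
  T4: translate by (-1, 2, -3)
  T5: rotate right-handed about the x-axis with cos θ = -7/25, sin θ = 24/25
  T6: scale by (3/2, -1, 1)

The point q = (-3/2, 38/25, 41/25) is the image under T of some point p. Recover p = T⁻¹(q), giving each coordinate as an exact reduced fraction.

T1 = [-8/17 -15/17 0 0; 15/17 -8/17 0 0; 0 0 1 0; 0 0 0 1]
T2·T1 = [-8/17 -15/17 0 0; 15/17 -8/17 0 0; 0 0 -1 0; 0 0 0 1]
T3·…·T1 = [-8/17 -15/17 0 0; 15/17 -8/17 0 0; -4/17 -15/34 -1 0; 0 0 0 1]
T4·…·T1 = [-8/17 -15/17 0 -1; 15/17 -8/17 0 2; -4/17 -15/34 -1 -3; 0 0 0 1]
T5·…·T1 = [-8/17 -15/17 0 -1; -9/425 236/425 24/25 58/25; 388/425 -279/850 7/25 69/25; 0 0 0 1]
T6·…·T1 = [-12/17 -45/34 0 -3/2; 9/425 -236/425 -24/25 -58/25; 388/425 -279/850 7/25 69/25; 0 0 0 1]
det M = 3/2; M⁻¹ = [-16/51 21/85 72/85 -38/17; -10/17 -56/425 -192/425 1/17; 1/3 -24/25 7/25 -5/2; 0 0 0 1]
M⁻¹ · (-3/2, 38/25, 41/25)ᵀ = (0, 0, -4)ᵀ

p = (0, 0, -4)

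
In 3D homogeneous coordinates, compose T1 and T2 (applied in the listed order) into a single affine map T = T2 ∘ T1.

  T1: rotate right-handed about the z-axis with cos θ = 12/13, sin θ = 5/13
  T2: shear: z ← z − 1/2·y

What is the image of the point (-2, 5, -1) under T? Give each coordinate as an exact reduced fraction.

T1 rotate right-handed about the z-axis with cos θ = 12/13, sin θ = 5/13: (-2, 5, -1) → (-49/13, 50/13, -1)
T2 shear: z ← z − 1/2·y: (-49/13, 50/13, -1) → (-49/13, 50/13, -38/13)

T(p) = (-49/13, 50/13, -38/13)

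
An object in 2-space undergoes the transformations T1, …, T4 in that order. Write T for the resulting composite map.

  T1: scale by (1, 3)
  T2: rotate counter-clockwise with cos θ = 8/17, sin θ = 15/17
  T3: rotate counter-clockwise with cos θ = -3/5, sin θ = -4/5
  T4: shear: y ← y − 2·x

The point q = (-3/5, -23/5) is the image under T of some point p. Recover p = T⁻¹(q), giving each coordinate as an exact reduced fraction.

T1 = [1 0 0; 0 3 0; 0 0 1]
T2·T1 = [8/17 -45/17 0; 15/17 24/17 0; 0 0 1]
T3·…·T1 = [36/85 231/85 0; -77/85 108/85 0; 0 0 1]
T4·…·T1 = [36/85 231/85 0; -149/85 -354/85 0; 0 0 1]
det M = 3; M⁻¹ = [-118/85 -77/85 0; 149/255 12/85 0; 0 0 1]
M⁻¹ · (-3/5, -23/5)ᵀ = (5, -1)ᵀ

p = (5, -1)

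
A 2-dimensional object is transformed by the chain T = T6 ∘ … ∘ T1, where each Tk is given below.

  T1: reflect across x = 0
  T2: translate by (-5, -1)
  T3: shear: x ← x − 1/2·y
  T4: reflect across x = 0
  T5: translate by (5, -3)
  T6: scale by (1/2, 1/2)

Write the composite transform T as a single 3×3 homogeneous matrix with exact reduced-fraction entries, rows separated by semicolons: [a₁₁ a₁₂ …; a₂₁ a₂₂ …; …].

T1 = [-1 0 0; 0 1 0; 0 0 1]
T2·T1 = [-1 0 -5; 0 1 -1; 0 0 1]
T3·…·T1 = [-1 -1/2 -9/2; 0 1 -1; 0 0 1]
T4·…·T1 = [1 1/2 9/2; 0 1 -1; 0 0 1]
T5·…·T1 = [1 1/2 19/2; 0 1 -4; 0 0 1]
T6·…·T1 = [1/2 1/4 19/4; 0 1/2 -2; 0 0 1]

T = [1/2 1/4 19/4; 0 1/2 -2; 0 0 1]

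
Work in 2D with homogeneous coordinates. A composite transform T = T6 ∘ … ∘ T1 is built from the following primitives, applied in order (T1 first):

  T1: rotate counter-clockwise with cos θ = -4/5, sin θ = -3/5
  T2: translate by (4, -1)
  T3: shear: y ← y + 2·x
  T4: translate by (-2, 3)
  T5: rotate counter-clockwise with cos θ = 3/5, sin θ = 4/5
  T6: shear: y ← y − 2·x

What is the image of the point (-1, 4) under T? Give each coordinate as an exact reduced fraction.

T1 rotate counter-clockwise with cos θ = -4/5, sin θ = -3/5: (-1, 4) → (16/5, -13/5)
T2 translate by (4, -1): (16/5, -13/5) → (36/5, -18/5)
T3 shear: y ← y + 2·x: (36/5, -18/5) → (36/5, 54/5)
T4 translate by (-2, 3): (36/5, 54/5) → (26/5, 69/5)
T5 rotate counter-clockwise with cos θ = 3/5, sin θ = 4/5: (26/5, 69/5) → (-198/25, 311/25)
T6 shear: y ← y − 2·x: (-198/25, 311/25) → (-198/25, 707/25)

T(p) = (-198/25, 707/25)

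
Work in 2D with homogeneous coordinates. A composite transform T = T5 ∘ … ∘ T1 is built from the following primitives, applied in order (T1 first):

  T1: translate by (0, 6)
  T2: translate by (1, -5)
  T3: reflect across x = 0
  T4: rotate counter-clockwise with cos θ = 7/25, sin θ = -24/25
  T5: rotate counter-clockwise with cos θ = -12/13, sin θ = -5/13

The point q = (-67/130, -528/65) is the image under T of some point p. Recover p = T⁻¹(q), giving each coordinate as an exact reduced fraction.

T1 = [1 0 0; 0 1 6; 0 0 1]
T2·T1 = [1 0 1; 0 1 1; 0 0 1]
T3·…·T1 = [-1 0 -1; 0 1 1; 0 0 1]
T4·…·T1 = [-7/25 24/25 17/25; 24/25 7/25 31/25; 0 0 1]
T5·…·T1 = [204/325 -253/325 -49/325; -253/325 -204/325 -457/325; 0 0 1]
det M = -1; M⁻¹ = [204/325 -253/325 -1; -253/325 -204/325 -1; 0 0 1]
M⁻¹ · (-67/130, -528/65)ᵀ = (5, 9/2)ᵀ

p = (5, 9/2)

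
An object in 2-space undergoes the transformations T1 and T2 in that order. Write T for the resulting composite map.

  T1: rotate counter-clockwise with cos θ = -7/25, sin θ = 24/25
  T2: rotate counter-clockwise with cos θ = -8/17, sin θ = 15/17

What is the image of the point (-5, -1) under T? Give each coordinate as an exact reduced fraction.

T(p) = (1223/425, 1789/425)

T1 rotate counter-clockwise with cos θ = -7/25, sin θ = 24/25: (-5, -1) → (59/25, -113/25)
T2 rotate counter-clockwise with cos θ = -8/17, sin θ = 15/17: (59/25, -113/25) → (1223/425, 1789/425)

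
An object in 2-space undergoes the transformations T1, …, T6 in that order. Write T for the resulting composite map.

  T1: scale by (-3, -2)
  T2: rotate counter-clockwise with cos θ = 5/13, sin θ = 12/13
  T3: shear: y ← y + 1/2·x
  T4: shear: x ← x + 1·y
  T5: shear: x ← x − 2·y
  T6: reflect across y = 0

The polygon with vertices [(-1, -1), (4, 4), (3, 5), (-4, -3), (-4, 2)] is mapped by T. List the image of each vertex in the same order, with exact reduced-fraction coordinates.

T1 scale by (-3, -2): (-1, -1) → (3, 2); (4, 4) → (-12, -8); (3, 5) → (-9, -10); (-4, -3) → (12, 6); (-4, 2) → (12, -4)
T2 rotate counter-clockwise with cos θ = 5/13, sin θ = 12/13: (3, 2) → (-9/13, 46/13); (-12, -8) → (36/13, -184/13); (-9, -10) → (75/13, -158/13); (12, 6) → (-12/13, 174/13); (12, -4) → (108/13, 124/13)
T3 shear: y ← y + 1/2·x: (-9/13, 46/13) → (-9/13, 83/26); (36/13, -184/13) → (36/13, -166/13); (75/13, -158/13) → (75/13, -241/26); (-12/13, 174/13) → (-12/13, 168/13); (108/13, 124/13) → (108/13, 178/13)
T4 shear: x ← x + 1·y: (-9/13, 83/26) → (5/2, 83/26); (36/13, -166/13) → (-10, -166/13); (75/13, -241/26) → (-7/2, -241/26); (-12/13, 168/13) → (12, 168/13); (108/13, 178/13) → (22, 178/13)
T5 shear: x ← x − 2·y: (5/2, 83/26) → (-101/26, 83/26); (-10, -166/13) → (202/13, -166/13); (-7/2, -241/26) → (391/26, -241/26); (12, 168/13) → (-180/13, 168/13); (22, 178/13) → (-70/13, 178/13)
T6 reflect across y = 0: (-101/26, 83/26) → (-101/26, -83/26); (202/13, -166/13) → (202/13, 166/13); (391/26, -241/26) → (391/26, 241/26); (-180/13, 168/13) → (-180/13, -168/13); (-70/13, 178/13) → (-70/13, -178/13)

image vertices: (-101/26, -83/26), (202/13, 166/13), (391/26, 241/26), (-180/13, -168/13), (-70/13, -178/13)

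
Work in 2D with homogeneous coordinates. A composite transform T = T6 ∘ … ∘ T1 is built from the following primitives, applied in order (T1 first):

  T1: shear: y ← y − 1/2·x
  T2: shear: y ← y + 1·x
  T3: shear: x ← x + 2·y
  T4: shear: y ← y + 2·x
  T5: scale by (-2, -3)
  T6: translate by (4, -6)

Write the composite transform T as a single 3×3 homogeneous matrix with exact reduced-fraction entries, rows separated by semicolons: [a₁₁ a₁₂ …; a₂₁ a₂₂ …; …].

T = [-4 -4 4; -27/2 -15 -6; 0 0 1]

T1 = [1 0 0; -1/2 1 0; 0 0 1]
T2·T1 = [1 0 0; 1/2 1 0; 0 0 1]
T3·…·T1 = [2 2 0; 1/2 1 0; 0 0 1]
T4·…·T1 = [2 2 0; 9/2 5 0; 0 0 1]
T5·…·T1 = [-4 -4 0; -27/2 -15 0; 0 0 1]
T6·…·T1 = [-4 -4 4; -27/2 -15 -6; 0 0 1]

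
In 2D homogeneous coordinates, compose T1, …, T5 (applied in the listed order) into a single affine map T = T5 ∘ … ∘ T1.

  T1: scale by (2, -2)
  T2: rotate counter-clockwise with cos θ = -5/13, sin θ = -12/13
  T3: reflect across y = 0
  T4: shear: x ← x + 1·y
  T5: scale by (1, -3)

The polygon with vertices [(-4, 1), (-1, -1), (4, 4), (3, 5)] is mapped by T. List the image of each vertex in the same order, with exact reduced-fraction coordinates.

T1 scale by (2, -2): (-4, 1) → (-8, -2); (-1, -1) → (-2, 2); (4, 4) → (8, -8); (3, 5) → (6, -10)
T2 rotate counter-clockwise with cos θ = -5/13, sin θ = -12/13: (-8, -2) → (16/13, 106/13); (-2, 2) → (34/13, 14/13); (8, -8) → (-136/13, -56/13); (6, -10) → (-150/13, -22/13)
T3 reflect across y = 0: (16/13, 106/13) → (16/13, -106/13); (34/13, 14/13) → (34/13, -14/13); (-136/13, -56/13) → (-136/13, 56/13); (-150/13, -22/13) → (-150/13, 22/13)
T4 shear: x ← x + 1·y: (16/13, -106/13) → (-90/13, -106/13); (34/13, -14/13) → (20/13, -14/13); (-136/13, 56/13) → (-80/13, 56/13); (-150/13, 22/13) → (-128/13, 22/13)
T5 scale by (1, -3): (-90/13, -106/13) → (-90/13, 318/13); (20/13, -14/13) → (20/13, 42/13); (-80/13, 56/13) → (-80/13, -168/13); (-128/13, 22/13) → (-128/13, -66/13)

image vertices: (-90/13, 318/13), (20/13, 42/13), (-80/13, -168/13), (-128/13, -66/13)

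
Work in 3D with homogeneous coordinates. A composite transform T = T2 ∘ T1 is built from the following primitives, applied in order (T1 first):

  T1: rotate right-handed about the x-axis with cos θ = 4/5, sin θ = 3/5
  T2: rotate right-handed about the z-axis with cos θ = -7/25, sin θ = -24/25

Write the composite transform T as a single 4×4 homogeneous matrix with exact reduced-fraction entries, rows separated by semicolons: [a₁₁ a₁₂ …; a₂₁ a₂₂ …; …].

T1 = [1 0 0 0; 0 4/5 -3/5 0; 0 3/5 4/5 0; 0 0 0 1]
T2·T1 = [-7/25 96/125 -72/125 0; -24/25 -28/125 21/125 0; 0 3/5 4/5 0; 0 0 0 1]

T = [-7/25 96/125 -72/125 0; -24/25 -28/125 21/125 0; 0 3/5 4/5 0; 0 0 0 1]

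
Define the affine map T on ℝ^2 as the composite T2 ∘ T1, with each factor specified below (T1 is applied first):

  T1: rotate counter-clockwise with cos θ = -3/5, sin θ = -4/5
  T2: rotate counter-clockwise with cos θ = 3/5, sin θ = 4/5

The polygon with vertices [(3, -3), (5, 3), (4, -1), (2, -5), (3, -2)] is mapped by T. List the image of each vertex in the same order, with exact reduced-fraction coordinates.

T1 rotate counter-clockwise with cos θ = -3/5, sin θ = -4/5: (3, -3) → (-21/5, -3/5); (5, 3) → (-3/5, -29/5); (4, -1) → (-16/5, -13/5); (2, -5) → (-26/5, 7/5); (3, -2) → (-17/5, -6/5)
T2 rotate counter-clockwise with cos θ = 3/5, sin θ = 4/5: (-21/5, -3/5) → (-51/25, -93/25); (-3/5, -29/5) → (107/25, -99/25); (-16/5, -13/5) → (4/25, -103/25); (-26/5, 7/5) → (-106/25, -83/25); (-17/5, -6/5) → (-27/25, -86/25)

image vertices: (-51/25, -93/25), (107/25, -99/25), (4/25, -103/25), (-106/25, -83/25), (-27/25, -86/25)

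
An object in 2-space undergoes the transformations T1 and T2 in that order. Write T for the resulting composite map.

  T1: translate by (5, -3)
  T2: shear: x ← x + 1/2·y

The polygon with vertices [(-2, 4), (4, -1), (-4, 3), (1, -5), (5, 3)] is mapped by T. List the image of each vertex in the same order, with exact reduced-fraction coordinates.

T1 translate by (5, -3): (-2, 4) → (3, 1); (4, -1) → (9, -4); (-4, 3) → (1, 0); (1, -5) → (6, -8); (5, 3) → (10, 0)
T2 shear: x ← x + 1/2·y: (3, 1) → (7/2, 1); (9, -4) → (7, -4); (1, 0) → (1, 0); (6, -8) → (2, -8); (10, 0) → (10, 0)

image vertices: (7/2, 1), (7, -4), (1, 0), (2, -8), (10, 0)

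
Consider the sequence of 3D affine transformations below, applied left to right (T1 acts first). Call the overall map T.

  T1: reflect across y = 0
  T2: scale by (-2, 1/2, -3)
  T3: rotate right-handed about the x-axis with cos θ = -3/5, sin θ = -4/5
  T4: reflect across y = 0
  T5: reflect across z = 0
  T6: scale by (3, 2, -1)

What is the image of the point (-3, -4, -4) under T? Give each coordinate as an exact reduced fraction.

T(p) = (18, -84/5, -44/5)

T1 reflect across y = 0: (-3, -4, -4) → (-3, 4, -4)
T2 scale by (-2, 1/2, -3): (-3, 4, -4) → (6, 2, 12)
T3 rotate right-handed about the x-axis with cos θ = -3/5, sin θ = -4/5: (6, 2, 12) → (6, 42/5, -44/5)
T4 reflect across y = 0: (6, 42/5, -44/5) → (6, -42/5, -44/5)
T5 reflect across z = 0: (6, -42/5, -44/5) → (6, -42/5, 44/5)
T6 scale by (3, 2, -1): (6, -42/5, 44/5) → (18, -84/5, -44/5)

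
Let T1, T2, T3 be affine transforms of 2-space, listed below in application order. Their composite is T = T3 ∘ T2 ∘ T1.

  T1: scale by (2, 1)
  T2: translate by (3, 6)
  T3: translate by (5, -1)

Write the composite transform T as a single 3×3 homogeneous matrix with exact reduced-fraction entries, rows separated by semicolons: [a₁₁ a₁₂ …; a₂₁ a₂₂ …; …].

T1 = [2 0 0; 0 1 0; 0 0 1]
T2·T1 = [2 0 3; 0 1 6; 0 0 1]
T3·…·T1 = [2 0 8; 0 1 5; 0 0 1]

T = [2 0 8; 0 1 5; 0 0 1]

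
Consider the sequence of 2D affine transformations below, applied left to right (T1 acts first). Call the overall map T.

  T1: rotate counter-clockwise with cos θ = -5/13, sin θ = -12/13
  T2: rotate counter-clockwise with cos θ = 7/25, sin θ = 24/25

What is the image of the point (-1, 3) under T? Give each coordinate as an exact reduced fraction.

T1 rotate counter-clockwise with cos θ = -5/13, sin θ = -12/13: (-1, 3) → (41/13, -3/13)
T2 rotate counter-clockwise with cos θ = 7/25, sin θ = 24/25: (41/13, -3/13) → (359/325, 963/325)

T(p) = (359/325, 963/325)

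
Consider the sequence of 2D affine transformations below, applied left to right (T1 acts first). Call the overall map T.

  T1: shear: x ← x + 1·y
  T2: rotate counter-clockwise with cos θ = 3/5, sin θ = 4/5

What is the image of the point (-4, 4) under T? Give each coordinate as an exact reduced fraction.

T(p) = (-16/5, 12/5)

T1 shear: x ← x + 1·y: (-4, 4) → (0, 4)
T2 rotate counter-clockwise with cos θ = 3/5, sin θ = 4/5: (0, 4) → (-16/5, 12/5)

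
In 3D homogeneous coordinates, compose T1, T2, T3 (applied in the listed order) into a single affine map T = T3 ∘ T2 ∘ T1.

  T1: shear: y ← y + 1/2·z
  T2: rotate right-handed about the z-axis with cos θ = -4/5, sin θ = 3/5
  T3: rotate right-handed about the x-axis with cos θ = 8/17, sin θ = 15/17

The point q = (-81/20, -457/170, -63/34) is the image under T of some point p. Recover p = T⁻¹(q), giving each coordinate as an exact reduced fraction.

T1 = [1 0 0 0; 0 1 1/2 0; 0 0 1 0; 0 0 0 1]
T2·T1 = [-4/5 -3/5 -3/10 0; 3/5 -4/5 -2/5 0; 0 0 1 0; 0 0 0 1]
T3·…·T1 = [-4/5 -3/5 -3/10 0; 24/85 -32/85 -91/85 0; 9/17 -12/17 2/17 0; 0 0 0 1]
det M = 1; M⁻¹ = [-4/5 24/85 9/17 0; -3/5 11/170 -16/17 0; 0 -15/17 8/17 0; 0 0 0 1]
M⁻¹ · (-81/20, -457/170, -63/34)ᵀ = (3/2, 4, 3/2)ᵀ

p = (3/2, 4, 3/2)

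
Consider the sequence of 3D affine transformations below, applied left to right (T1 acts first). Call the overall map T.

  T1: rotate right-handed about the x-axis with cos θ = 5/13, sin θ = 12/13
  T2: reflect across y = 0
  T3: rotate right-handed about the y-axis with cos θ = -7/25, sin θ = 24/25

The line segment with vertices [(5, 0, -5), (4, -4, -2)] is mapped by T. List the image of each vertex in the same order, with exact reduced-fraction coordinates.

image vertices: (-211/65, -60/13, -277/65), (-1756/325, -4/13, -842/325)

T1 rotate right-handed about the x-axis with cos θ = 5/13, sin θ = 12/13: (5, 0, -5) → (5, 60/13, -25/13); (4, -4, -2) → (4, 4/13, -58/13)
T2 reflect across y = 0: (5, 60/13, -25/13) → (5, -60/13, -25/13); (4, 4/13, -58/13) → (4, -4/13, -58/13)
T3 rotate right-handed about the y-axis with cos θ = -7/25, sin θ = 24/25: (5, -60/13, -25/13) → (-211/65, -60/13, -277/65); (4, -4/13, -58/13) → (-1756/325, -4/13, -842/325)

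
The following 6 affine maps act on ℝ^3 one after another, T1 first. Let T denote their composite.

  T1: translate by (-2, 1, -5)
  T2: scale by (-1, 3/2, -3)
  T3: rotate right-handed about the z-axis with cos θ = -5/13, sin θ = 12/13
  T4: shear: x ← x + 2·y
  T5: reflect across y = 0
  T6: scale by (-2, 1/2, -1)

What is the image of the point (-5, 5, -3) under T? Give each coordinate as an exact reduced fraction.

T1 translate by (-2, 1, -5): (-5, 5, -3) → (-7, 6, -8)
T2 scale by (-1, 3/2, -3): (-7, 6, -8) → (7, 9, 24)
T3 rotate right-handed about the z-axis with cos θ = -5/13, sin θ = 12/13: (7, 9, 24) → (-11, 3, 24)
T4 shear: x ← x + 2·y: (-11, 3, 24) → (-5, 3, 24)
T5 reflect across y = 0: (-5, 3, 24) → (-5, -3, 24)
T6 scale by (-2, 1/2, -1): (-5, -3, 24) → (10, -3/2, -24)

T(p) = (10, -3/2, -24)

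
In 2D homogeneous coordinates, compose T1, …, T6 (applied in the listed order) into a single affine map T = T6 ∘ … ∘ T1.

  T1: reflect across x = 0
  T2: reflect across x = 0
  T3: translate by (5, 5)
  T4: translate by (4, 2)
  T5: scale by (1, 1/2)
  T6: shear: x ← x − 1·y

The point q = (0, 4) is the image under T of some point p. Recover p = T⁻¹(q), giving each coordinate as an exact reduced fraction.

T1 = [-1 0 0; 0 1 0; 0 0 1]
T2·T1 = [1 0 0; 0 1 0; 0 0 1]
T3·…·T1 = [1 0 5; 0 1 5; 0 0 1]
T4·…·T1 = [1 0 9; 0 1 7; 0 0 1]
T5·…·T1 = [1 0 9; 0 1/2 7/2; 0 0 1]
T6·…·T1 = [1 -1/2 11/2; 0 1/2 7/2; 0 0 1]
det M = 1/2; M⁻¹ = [1 1 -9; 0 2 -7; 0 0 1]
M⁻¹ · (0, 4)ᵀ = (-5, 1)ᵀ

p = (-5, 1)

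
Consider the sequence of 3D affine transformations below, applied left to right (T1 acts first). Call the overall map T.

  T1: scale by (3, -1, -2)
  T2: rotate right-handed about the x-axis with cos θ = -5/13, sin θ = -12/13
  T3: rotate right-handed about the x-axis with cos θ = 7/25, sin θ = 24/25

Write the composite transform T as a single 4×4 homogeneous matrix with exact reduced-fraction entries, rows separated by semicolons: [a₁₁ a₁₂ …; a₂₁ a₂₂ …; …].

T1 = [3 0 0 0; 0 -1 0 0; 0 0 -2 0; 0 0 0 1]
T2·T1 = [3 0 0 0; 0 5/13 -24/13 0; 0 12/13 10/13 0; 0 0 0 1]
T3·…·T1 = [3 0 0 0; 0 -253/325 -408/325 0; 0 204/325 -506/325 0; 0 0 0 1]

T = [3 0 0 0; 0 -253/325 -408/325 0; 0 204/325 -506/325 0; 0 0 0 1]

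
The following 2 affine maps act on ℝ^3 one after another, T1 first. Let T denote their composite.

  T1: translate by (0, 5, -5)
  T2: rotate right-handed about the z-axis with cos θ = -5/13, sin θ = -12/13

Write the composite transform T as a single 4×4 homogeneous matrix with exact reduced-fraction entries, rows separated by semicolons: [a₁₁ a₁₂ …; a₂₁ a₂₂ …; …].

T1 = [1 0 0 0; 0 1 0 5; 0 0 1 -5; 0 0 0 1]
T2·T1 = [-5/13 12/13 0 60/13; -12/13 -5/13 0 -25/13; 0 0 1 -5; 0 0 0 1]

T = [-5/13 12/13 0 60/13; -12/13 -5/13 0 -25/13; 0 0 1 -5; 0 0 0 1]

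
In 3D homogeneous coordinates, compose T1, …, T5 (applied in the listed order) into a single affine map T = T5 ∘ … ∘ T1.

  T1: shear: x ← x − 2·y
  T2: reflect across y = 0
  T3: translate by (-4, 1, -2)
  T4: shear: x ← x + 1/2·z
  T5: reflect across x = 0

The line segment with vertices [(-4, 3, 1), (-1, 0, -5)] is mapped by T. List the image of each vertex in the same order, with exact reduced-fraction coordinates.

T1 shear: x ← x − 2·y: (-4, 3, 1) → (-10, 3, 1); (-1, 0, -5) → (-1, 0, -5)
T2 reflect across y = 0: (-10, 3, 1) → (-10, -3, 1); (-1, 0, -5) → (-1, 0, -5)
T3 translate by (-4, 1, -2): (-10, -3, 1) → (-14, -2, -1); (-1, 0, -5) → (-5, 1, -7)
T4 shear: x ← x + 1/2·z: (-14, -2, -1) → (-29/2, -2, -1); (-5, 1, -7) → (-17/2, 1, -7)
T5 reflect across x = 0: (-29/2, -2, -1) → (29/2, -2, -1); (-17/2, 1, -7) → (17/2, 1, -7)

image vertices: (29/2, -2, -1), (17/2, 1, -7)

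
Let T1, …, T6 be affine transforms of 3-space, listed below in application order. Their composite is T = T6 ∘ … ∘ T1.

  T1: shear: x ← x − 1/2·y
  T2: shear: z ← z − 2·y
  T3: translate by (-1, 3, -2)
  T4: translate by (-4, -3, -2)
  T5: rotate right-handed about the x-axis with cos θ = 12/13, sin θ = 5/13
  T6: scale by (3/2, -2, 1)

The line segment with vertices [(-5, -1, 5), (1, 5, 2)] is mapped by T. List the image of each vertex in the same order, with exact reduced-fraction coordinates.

T1 shear: x ← x − 1/2·y: (-5, -1, 5) → (-9/2, -1, 5); (1, 5, 2) → (-3/2, 5, 2)
T2 shear: z ← z − 2·y: (-9/2, -1, 5) → (-9/2, -1, 7); (-3/2, 5, 2) → (-3/2, 5, -8)
T3 translate by (-1, 3, -2): (-9/2, -1, 7) → (-11/2, 2, 5); (-3/2, 5, -8) → (-5/2, 8, -10)
T4 translate by (-4, -3, -2): (-11/2, 2, 5) → (-19/2, -1, 3); (-5/2, 8, -10) → (-13/2, 5, -12)
T5 rotate right-handed about the x-axis with cos θ = 12/13, sin θ = 5/13: (-19/2, -1, 3) → (-19/2, -27/13, 31/13); (-13/2, 5, -12) → (-13/2, 120/13, -119/13)
T6 scale by (3/2, -2, 1): (-19/2, -27/13, 31/13) → (-57/4, 54/13, 31/13); (-13/2, 120/13, -119/13) → (-39/4, -240/13, -119/13)

image vertices: (-57/4, 54/13, 31/13), (-39/4, -240/13, -119/13)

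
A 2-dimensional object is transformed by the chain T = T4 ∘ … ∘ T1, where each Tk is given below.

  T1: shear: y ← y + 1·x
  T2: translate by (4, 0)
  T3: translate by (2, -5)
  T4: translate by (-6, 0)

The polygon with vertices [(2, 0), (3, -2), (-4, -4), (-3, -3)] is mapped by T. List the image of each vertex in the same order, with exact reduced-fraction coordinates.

image vertices: (2, -3), (3, -4), (-4, -13), (-3, -11)

T1 shear: y ← y + 1·x: (2, 0) → (2, 2); (3, -2) → (3, 1); (-4, -4) → (-4, -8); (-3, -3) → (-3, -6)
T2 translate by (4, 0): (2, 2) → (6, 2); (3, 1) → (7, 1); (-4, -8) → (0, -8); (-3, -6) → (1, -6)
T3 translate by (2, -5): (6, 2) → (8, -3); (7, 1) → (9, -4); (0, -8) → (2, -13); (1, -6) → (3, -11)
T4 translate by (-6, 0): (8, -3) → (2, -3); (9, -4) → (3, -4); (2, -13) → (-4, -13); (3, -11) → (-3, -11)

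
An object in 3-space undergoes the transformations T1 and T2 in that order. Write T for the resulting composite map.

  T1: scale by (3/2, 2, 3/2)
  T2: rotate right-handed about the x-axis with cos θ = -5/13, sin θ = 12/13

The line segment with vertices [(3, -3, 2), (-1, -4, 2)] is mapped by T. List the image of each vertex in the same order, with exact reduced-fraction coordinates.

T1 scale by (3/2, 2, 3/2): (3, -3, 2) → (9/2, -6, 3); (-1, -4, 2) → (-3/2, -8, 3)
T2 rotate right-handed about the x-axis with cos θ = -5/13, sin θ = 12/13: (9/2, -6, 3) → (9/2, -6/13, -87/13); (-3/2, -8, 3) → (-3/2, 4/13, -111/13)

image vertices: (9/2, -6/13, -87/13), (-3/2, 4/13, -111/13)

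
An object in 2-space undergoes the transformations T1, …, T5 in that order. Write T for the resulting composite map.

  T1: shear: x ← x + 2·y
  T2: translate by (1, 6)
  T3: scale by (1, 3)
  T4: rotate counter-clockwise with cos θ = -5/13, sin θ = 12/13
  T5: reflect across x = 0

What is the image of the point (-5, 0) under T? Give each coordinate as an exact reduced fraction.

T1 shear: x ← x + 2·y: (-5, 0) → (-5, 0)
T2 translate by (1, 6): (-5, 0) → (-4, 6)
T3 scale by (1, 3): (-4, 6) → (-4, 18)
T4 rotate counter-clockwise with cos θ = -5/13, sin θ = 12/13: (-4, 18) → (-196/13, -138/13)
T5 reflect across x = 0: (-196/13, -138/13) → (196/13, -138/13)

T(p) = (196/13, -138/13)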